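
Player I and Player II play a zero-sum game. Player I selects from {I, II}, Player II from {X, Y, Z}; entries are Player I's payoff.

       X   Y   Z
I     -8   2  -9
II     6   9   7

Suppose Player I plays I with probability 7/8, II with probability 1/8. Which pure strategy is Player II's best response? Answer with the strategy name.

If Player II plays X, Player I's expected payoff is (7/8)·(-8) + (1/8)·6 = -25/4.
If Player II plays Y, Player I's expected payoff is (7/8)·2 + (1/8)·9 = 23/8.
If Player II plays Z, Player I's expected payoff is (7/8)·(-9) + (1/8)·7 = -7.
Player II minimizes Player I's payoff; the smallest is -7, so the best response is Z.

Z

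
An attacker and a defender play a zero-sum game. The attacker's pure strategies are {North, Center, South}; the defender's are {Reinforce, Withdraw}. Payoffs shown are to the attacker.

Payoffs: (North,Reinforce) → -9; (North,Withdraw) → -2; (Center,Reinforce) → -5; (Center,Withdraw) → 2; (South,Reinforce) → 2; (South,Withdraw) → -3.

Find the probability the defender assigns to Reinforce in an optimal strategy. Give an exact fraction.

5/12

Row minima: North → -9, Center → -5, South → -3; maximin = -3.
Column maxima: Reinforce → 2, Withdraw → 2; minimax = 2.
-3 ≠ 2, so there is no saddle point; optimal play is mixed.
North is strictly dominated by Center, so the attacker never plays it.
On the remaining 2×2 (Center, South vs Reinforce, Withdraw):
Let the attacker play Center with probability p. Expected payoff against Reinforce: (-5)p + 2(1−p) = −7p + 2; against Withdraw: 2p + (-3)(1−p) = 5p − 3.
Setting these equal: −7p + 2 = 5p − 3 ⇒ −12p = -5 ⇒ p = 5/12, and the value is (-7)·(5/12) + 2 = -11/12.
For the defender: with q = P(Reinforce), equating Center's and South's payoffs gives −7q + 2 = 5q − 3 ⇒ q = 5/12.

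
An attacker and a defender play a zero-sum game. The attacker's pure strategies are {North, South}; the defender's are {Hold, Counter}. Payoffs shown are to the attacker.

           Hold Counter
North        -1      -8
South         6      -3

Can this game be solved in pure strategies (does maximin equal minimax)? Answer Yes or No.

Yes

Row minima: North → -8, South → -3; maximin = -3.
Column maxima: Hold → 6, Counter → -3; minimax = -3.
maximin = minimax = -3, so a saddle point exists.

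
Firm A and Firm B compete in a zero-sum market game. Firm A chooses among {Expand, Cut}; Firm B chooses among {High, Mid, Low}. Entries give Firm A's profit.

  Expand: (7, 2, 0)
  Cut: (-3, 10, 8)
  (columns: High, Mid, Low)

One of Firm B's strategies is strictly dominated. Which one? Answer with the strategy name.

Low holds Firm A's payoff strictly below Mid in every row: 0 < 2, 8 < 10.
So Mid is strictly dominated for Firm B.

Mid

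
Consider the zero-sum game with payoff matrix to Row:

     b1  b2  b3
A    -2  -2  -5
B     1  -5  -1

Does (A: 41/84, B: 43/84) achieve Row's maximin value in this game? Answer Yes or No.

Against b1 this mix gives (41/84)·(-2) + (43/84)·1 = -13/28.
Against b2 this mix gives (41/84)·(-2) + (43/84)·(-5) = -99/28.
Against b3 this mix gives (41/84)·(-5) + (43/84)·(-1) = -62/21.
Column will play b2, holding Row to -99/28. Shifting weight toward the row that does better against b2 would raise this floor (the equalizing mix achieves -23/7 against both b2 and b3), so the proposed strategy is not optimal.

No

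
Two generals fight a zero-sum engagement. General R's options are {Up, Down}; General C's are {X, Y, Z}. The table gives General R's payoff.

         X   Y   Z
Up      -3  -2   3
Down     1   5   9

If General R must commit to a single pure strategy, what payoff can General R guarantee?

1

Row minima: Up → -3, Down → 1.
The best of these is 1.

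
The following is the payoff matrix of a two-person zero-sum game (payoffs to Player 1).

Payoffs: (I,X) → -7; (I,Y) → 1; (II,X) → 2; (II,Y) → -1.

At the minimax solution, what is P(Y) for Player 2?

Row minima: I → -7, II → -1; maximin = -1.
Column maxima: X → 2, Y → 1; minimax = 1.
-1 ≠ 1, so there is no saddle point; optimal play is mixed.
Let Player 1 play I with probability p. Expected payoff against X: (-7)p + 2(1−p) = −9p + 2; against Y: 1p + (-1)(1−p) = 2p − 1.
Setting these equal: −9p + 2 = 2p − 1 ⇒ −11p = -3 ⇒ p = 3/11, and the value is (-9)·(3/11) + 2 = -5/11.
For Player 2: with q = P(X), equating I's and II's payoffs gives −8q + 1 = 3q − 1 ⇒ q = 2/11.

9/11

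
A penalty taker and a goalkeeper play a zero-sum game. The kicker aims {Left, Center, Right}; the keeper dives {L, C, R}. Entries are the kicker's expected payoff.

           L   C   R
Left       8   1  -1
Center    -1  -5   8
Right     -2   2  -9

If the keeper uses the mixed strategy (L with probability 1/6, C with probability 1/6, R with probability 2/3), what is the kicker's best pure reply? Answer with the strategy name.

Expected payoff of Left: (1/6)·8 + (1/6)·1 + (2/3)·(-1) = 5/6.
Expected payoff of Center: (1/6)·(-1) + (1/6)·(-5) + (2/3)·8 = 13/3.
Expected payoff of Right: (1/6)·(-2) + (1/6)·2 + (2/3)·(-9) = -6.
The largest is 13/3, so the kicker's best response is Center.

Center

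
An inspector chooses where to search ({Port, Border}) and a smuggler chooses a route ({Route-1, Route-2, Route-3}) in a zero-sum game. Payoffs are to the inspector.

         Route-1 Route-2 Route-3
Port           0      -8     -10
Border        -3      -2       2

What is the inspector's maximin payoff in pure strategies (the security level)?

-3

Row minima: Port → -10, Border → -3.
The best of these is -3.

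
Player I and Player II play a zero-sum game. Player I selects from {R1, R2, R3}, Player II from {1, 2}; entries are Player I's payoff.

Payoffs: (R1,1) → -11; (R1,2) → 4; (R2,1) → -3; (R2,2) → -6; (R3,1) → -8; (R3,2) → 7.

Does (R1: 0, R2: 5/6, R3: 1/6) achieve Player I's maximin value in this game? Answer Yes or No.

Against 1 this mix gives (5/6)·(-3) + (1/6)·(-8) = -23/6.
Against 2 this mix gives (5/6)·(-6) + (1/6)·7 = -23/6.
All of Player II's active replies (1, 2) yield -23/6, and no column does worse for Player I. The mix makes Player II indifferent and guarantees -23/6, so it is optimal.

Yes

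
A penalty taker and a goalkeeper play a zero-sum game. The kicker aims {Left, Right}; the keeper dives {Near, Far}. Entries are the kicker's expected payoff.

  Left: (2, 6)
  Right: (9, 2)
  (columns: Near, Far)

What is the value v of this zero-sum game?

Row minima: Left → 2, Right → 2; maximin = 2.
Column maxima: Near → 9, Far → 6; minimax = 6.
2 ≠ 6, so there is no saddle point; optimal play is mixed.
Let the kicker play Left with probability p. Expected payoff against Near: 2p + 9(1−p) = −7p + 9; against Far: 6p + 2(1−p) = 4p + 2.
Setting these equal: −7p + 9 = 4p + 2 ⇒ −11p = -7 ⇒ p = 7/11, and the value is (-7)·(7/11) + 9 = 50/11.
For the keeper: with q = P(Near), equating Left's and Right's payoffs gives −4q + 6 = 7q + 2 ⇒ q = 4/11.

50/11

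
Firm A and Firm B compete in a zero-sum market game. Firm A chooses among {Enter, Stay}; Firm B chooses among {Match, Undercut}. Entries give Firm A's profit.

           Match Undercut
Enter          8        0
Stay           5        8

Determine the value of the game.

64/11

Row minima: Enter → 0, Stay → 5; maximin = 5.
Column maxima: Match → 8, Undercut → 8; minimax = 8.
5 ≠ 8, so there is no saddle point; optimal play is mixed.
Let Firm A play Enter with probability p. Expected payoff against Match: 8p + 5(1−p) = 3p + 5; against Undercut: 0p + 8(1−p) = −8p + 8.
Setting these equal: 3p + 5 = −8p + 8 ⇒ 11p = 3 ⇒ p = 3/11, and the value is (3)·(3/11) + 5 = 64/11.
For Firm B: with q = P(Match), equating Enter's and Stay's payoffs gives 8q = −3q + 8 ⇒ q = 8/11.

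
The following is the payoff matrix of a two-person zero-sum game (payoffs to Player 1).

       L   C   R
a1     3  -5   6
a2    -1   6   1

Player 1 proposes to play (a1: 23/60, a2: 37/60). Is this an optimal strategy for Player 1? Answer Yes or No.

Against L this mix gives (23/60)·3 + (37/60)·(-1) = 8/15.
Against C this mix gives (23/60)·(-5) + (37/60)·6 = 107/60.
Against R this mix gives (23/60)·6 + (37/60)·1 = 35/12.
Player 2 will play L, holding Player 1 to 8/15. Shifting weight toward the row that does better against L would raise this floor (the equalizing mix achieves 13/15 against both L and C), so the proposed strategy is not optimal.

No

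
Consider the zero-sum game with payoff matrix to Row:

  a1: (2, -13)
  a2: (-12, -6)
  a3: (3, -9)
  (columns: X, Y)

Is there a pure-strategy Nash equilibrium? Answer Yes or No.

No

Row minima: a1 → -13, a2 → -12, a3 → -9; maximin = -9.
Column maxima: X → 3, Y → -6; minimax = -6.
-9 ≠ -6, so no pure-strategy equilibrium exists.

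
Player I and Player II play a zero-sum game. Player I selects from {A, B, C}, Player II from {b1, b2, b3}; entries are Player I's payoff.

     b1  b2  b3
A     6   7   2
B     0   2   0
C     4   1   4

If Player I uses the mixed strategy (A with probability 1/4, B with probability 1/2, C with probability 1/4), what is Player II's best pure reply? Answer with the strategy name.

If Player II plays b1, Player I's expected payoff is (1/4)·6 + (1/2)·0 + (1/4)·4 = 5/2.
If Player II plays b2, Player I's expected payoff is (1/4)·7 + (1/2)·2 + (1/4)·1 = 3.
If Player II plays b3, Player I's expected payoff is (1/4)·2 + (1/2)·0 + (1/4)·4 = 3/2.
Player II minimizes Player I's payoff; the smallest is 3/2, so the best response is b3.

b3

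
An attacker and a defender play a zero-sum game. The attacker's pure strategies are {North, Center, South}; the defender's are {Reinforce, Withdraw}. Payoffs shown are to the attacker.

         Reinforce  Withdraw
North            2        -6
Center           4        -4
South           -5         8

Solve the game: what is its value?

Row minima: North → -6, Center → -4, South → -5; maximin = -4.
Column maxima: Reinforce → 4, Withdraw → 8; minimax = 4.
-4 ≠ 4, so there is no saddle point; optimal play is mixed.
North is strictly dominated by Center, so the attacker never plays it.
On the remaining 2×2 (Center, South vs Reinforce, Withdraw):
Let the attacker play Center with probability p. Expected payoff against Reinforce: 4p + (-5)(1−p) = 9p − 5; against Withdraw: (-4)p + 8(1−p) = −12p + 8.
Setting these equal: 9p − 5 = −12p + 8 ⇒ 21p = 13 ⇒ p = 13/21, and the value is (9)·(13/21) − 5 = 4/7.
For the defender: with q = P(Reinforce), equating Center's and South's payoffs gives 8q − 4 = −13q + 8 ⇒ q = 4/7.

4/7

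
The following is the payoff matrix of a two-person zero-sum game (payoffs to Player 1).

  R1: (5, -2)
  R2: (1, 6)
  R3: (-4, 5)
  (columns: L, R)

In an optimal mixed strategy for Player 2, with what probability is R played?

Row minima: R1 → -2, R2 → 1, R3 → -4; maximin = 1.
Column maxima: L → 5, R → 6; minimax = 5.
1 ≠ 5, so there is no saddle point; optimal play is mixed.
R3 is strictly dominated by R2, so Player 1 never plays it.
On the remaining 2×2 (R1, R2 vs L, R):
Let Player 1 play R1 with probability p. Expected payoff against L: 5p + 1(1−p) = 4p + 1; against R: (-2)p + 6(1−p) = −8p + 6.
Setting these equal: 4p + 1 = −8p + 6 ⇒ 12p = 5 ⇒ p = 5/12, and the value is (4)·(5/12) + 1 = 8/3.
For Player 2: with q = P(L), equating R1's and R2's payoffs gives 7q − 2 = −5q + 6 ⇒ q = 2/3.

1/3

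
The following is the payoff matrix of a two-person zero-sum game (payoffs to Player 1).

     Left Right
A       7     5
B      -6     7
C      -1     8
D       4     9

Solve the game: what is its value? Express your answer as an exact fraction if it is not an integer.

Row minima: A → 5, B → -6, C → -1, D → 4; maximin = 5.
Column maxima: Left → 7, Right → 9; minimax = 7.
5 ≠ 7, so there is no saddle point; optimal play is mixed.
B is strictly dominated by C, so Player 1 never plays it.
C is strictly dominated by D, so Player 1 never plays it.
On the remaining 2×2 (A, D vs Left, Right):
Let Player 1 play A with probability p. Expected payoff against Left: 7p + 4(1−p) = 3p + 4; against Right: 5p + 9(1−p) = −4p + 9.
Setting these equal: 3p + 4 = −4p + 9 ⇒ 7p = 5 ⇒ p = 5/7, and the value is (3)·(5/7) + 4 = 43/7.
For Player 2: with q = P(Left), equating A's and D's payoffs gives 2q + 5 = −5q + 9 ⇒ q = 4/7.

43/7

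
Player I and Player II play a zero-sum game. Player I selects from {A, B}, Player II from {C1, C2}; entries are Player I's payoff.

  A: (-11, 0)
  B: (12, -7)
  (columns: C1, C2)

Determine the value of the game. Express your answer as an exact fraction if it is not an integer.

Row minima: A → -11, B → -7; maximin = -7.
Column maxima: C1 → 12, C2 → 0; minimax = 0.
-7 ≠ 0, so there is no saddle point; optimal play is mixed.
Let Player I play A with probability p. Expected payoff against C1: (-11)p + 12(1−p) = −23p + 12; against C2: 0p + (-7)(1−p) = 7p − 7.
Setting these equal: −23p + 12 = 7p − 7 ⇒ −30p = -19 ⇒ p = 19/30, and the value is (-23)·(19/30) + 12 = -77/30.
For Player II: with q = P(C1), equating A's and B's payoffs gives −11q = 19q − 7 ⇒ q = 7/30.

-77/30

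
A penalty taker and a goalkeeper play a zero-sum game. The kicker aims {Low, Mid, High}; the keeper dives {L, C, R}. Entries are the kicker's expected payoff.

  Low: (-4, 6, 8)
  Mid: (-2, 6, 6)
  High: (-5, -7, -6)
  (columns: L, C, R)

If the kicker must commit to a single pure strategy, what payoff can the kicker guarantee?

Row minima: Low → -4, Mid → -2, High → -7.
The best of these is -2.

-2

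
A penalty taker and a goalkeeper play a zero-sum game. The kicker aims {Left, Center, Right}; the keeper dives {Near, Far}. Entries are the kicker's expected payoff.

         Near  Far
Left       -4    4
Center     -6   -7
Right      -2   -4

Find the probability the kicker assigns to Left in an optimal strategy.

1/5

Row minima: Left → -4, Center → -7, Right → -4; maximin = -4.
Column maxima: Near → -2, Far → 4; minimax = -2.
-4 ≠ -2, so there is no saddle point; optimal play is mixed.
Center is strictly dominated by Left, so the kicker never plays it.
On the remaining 2×2 (Left, Right vs Near, Far):
Let the kicker play Left with probability p. Expected payoff against Near: (-4)p + (-2)(1−p) = −2p − 2; against Far: 4p + (-4)(1−p) = 8p − 4.
Setting these equal: −2p − 2 = 8p − 4 ⇒ −10p = -2 ⇒ p = 1/5, and the value is (-2)·(1/5) − 2 = -12/5.
For the keeper: with q = P(Near), equating Left's and Right's payoffs gives −8q + 4 = 2q − 4 ⇒ q = 4/5.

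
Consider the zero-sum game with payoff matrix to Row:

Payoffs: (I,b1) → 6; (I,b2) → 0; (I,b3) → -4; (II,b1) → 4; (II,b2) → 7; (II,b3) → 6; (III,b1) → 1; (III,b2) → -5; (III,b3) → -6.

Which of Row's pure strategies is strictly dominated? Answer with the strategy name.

III

I gives a strictly higher payoff than III against every column: 6 > 1, 0 > -5, -4 > -6.
So III is strictly dominated and Row never plays it.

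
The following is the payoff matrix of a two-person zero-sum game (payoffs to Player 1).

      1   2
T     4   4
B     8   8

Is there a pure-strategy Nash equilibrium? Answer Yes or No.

Row minima: T → 4, B → 8; maximin = 8.
Column maxima: 1 → 8, 2 → 8; minimax = 8.
maximin = minimax = 8, so a saddle point exists.

Yes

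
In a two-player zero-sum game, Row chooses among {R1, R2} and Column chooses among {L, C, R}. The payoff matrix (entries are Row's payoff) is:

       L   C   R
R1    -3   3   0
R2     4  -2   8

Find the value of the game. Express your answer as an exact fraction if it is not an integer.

1/2

Row minima: R1 → -3, R2 → -2; maximin = -2.
Column maxima: L → 4, C → 3, R → 8; minimax = 3.
-2 ≠ 3, so there is no saddle point; optimal play is mixed.
R is strictly dominated by L (it gives Row strictly more in every row), so Column never plays it.
On the remaining 2×2 (R1, R2 vs L, C):
Let Row play R1 with probability p. Expected payoff against L: (-3)p + 4(1−p) = −7p + 4; against C: 3p + (-2)(1−p) = 5p − 2.
Setting these equal: −7p + 4 = 5p − 2 ⇒ −12p = -6 ⇒ p = 1/2, and the value is (-7)·(1/2) + 4 = 1/2.
For Column: with q = P(L), equating R1's and R2's payoffs gives −6q + 3 = 6q − 2 ⇒ q = 5/12.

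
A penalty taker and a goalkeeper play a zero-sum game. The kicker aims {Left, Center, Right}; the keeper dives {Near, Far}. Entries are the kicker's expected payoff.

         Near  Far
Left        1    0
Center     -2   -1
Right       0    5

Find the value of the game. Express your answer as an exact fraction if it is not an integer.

5/6

Row minima: Left → 0, Center → -2, Right → 0; maximin = 0.
Column maxima: Near → 1, Far → 5; minimax = 1.
0 ≠ 1, so there is no saddle point; optimal play is mixed.
Center is strictly dominated by Left, so the kicker never plays it.
On the remaining 2×2 (Left, Right vs Near, Far):
Let the kicker play Left with probability p. Expected payoff against Near: 1p + 0(1−p) = p; against Far: 0p + 5(1−p) = −5p + 5.
Setting these equal: p = −5p + 5 ⇒ 6p = 5 ⇒ p = 5/6, and the value is (1)·(5/6) = 5/6.
For the keeper: with q = P(Near), equating Left's and Right's payoffs gives q = −5q + 5 ⇒ q = 5/6.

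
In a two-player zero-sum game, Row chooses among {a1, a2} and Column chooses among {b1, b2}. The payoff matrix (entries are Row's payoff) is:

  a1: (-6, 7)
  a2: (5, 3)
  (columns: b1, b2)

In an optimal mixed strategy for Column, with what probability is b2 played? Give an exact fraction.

Row minima: a1 → -6, a2 → 3; maximin = 3.
Column maxima: b1 → 5, b2 → 7; minimax = 5.
3 ≠ 5, so there is no saddle point; optimal play is mixed.
Let Row play a1 with probability p. Expected payoff against b1: (-6)p + 5(1−p) = −11p + 5; against b2: 7p + 3(1−p) = 4p + 3.
Setting these equal: −11p + 5 = 4p + 3 ⇒ −15p = -2 ⇒ p = 2/15, and the value is (-11)·(2/15) + 5 = 53/15.
For Column: with q = P(b1), equating a1's and a2's payoffs gives −13q + 7 = 2q + 3 ⇒ q = 4/15.

11/15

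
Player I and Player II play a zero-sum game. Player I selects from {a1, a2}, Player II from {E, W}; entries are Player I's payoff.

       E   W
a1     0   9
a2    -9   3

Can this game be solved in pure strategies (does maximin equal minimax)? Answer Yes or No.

Yes

Row minima: a1 → 0, a2 → -9; maximin = 0.
Column maxima: E → 0, W → 9; minimax = 0.
maximin = minimax = 0, so a saddle point exists.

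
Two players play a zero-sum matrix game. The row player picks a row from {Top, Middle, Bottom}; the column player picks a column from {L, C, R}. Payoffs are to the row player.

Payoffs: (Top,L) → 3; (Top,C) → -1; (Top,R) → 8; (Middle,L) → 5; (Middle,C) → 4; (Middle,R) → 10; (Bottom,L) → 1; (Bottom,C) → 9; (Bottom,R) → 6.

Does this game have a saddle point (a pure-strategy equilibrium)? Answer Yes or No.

No

Row minima: Top → -1, Middle → 4, Bottom → 1; maximin = 4.
Column maxima: L → 5, C → 9, R → 10; minimax = 5.
4 ≠ 5, so no pure-strategy equilibrium exists.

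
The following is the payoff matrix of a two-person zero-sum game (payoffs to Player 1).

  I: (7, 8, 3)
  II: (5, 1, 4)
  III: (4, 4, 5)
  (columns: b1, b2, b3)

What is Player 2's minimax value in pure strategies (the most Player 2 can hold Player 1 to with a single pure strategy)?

5

Column maxima: b1 → 7, b2 → 8, b3 → 5.
The smallest of these is 5.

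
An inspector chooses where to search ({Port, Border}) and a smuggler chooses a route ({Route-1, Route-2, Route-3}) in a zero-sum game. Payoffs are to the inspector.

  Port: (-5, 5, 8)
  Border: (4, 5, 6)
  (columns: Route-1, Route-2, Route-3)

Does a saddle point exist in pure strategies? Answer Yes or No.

Yes

Row minima: Port → -5, Border → 4; maximin = 4.
Column maxima: Route-1 → 4, Route-2 → 5, Route-3 → 8; minimax = 4.
maximin = minimax = 4, so a saddle point exists.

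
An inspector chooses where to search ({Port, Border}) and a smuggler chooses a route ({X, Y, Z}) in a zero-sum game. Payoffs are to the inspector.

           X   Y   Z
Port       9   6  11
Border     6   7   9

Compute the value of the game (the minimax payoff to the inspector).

Row minima: Port → 6, Border → 6; maximin = 6.
Column maxima: X → 9, Y → 7, Z → 11; minimax = 7.
6 ≠ 7, so there is no saddle point; optimal play is mixed.
Z is strictly dominated by X (it gives the inspector strictly more in every row), so the smuggler never plays it.
On the remaining 2×2 (Port, Border vs X, Y):
Let the inspector play Port with probability p. Expected payoff against X: 9p + 6(1−p) = 3p + 6; against Y: 6p + 7(1−p) = −p + 7.
Setting these equal: 3p + 6 = −p + 7 ⇒ 4p = 1 ⇒ p = 1/4, and the value is (3)·(1/4) + 6 = 27/4.
For the smuggler: with q = P(X), equating Port's and Border's payoffs gives 3q + 6 = −q + 7 ⇒ q = 1/4.

27/4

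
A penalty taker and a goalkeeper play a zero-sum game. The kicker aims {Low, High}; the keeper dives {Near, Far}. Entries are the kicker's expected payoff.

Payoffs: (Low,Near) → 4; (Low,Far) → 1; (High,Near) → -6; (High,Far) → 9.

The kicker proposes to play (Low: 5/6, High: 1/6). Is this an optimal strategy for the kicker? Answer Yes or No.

Against Near this mix gives (5/6)·4 + (1/6)·(-6) = 7/3.
Against Far this mix gives (5/6)·1 + (1/6)·9 = 7/3.
All of the keeper's active replies (Near, Far) yield 7/3, and no column does worse for the kicker. The mix makes the keeper indifferent and guarantees 7/3, so it is optimal.

Yes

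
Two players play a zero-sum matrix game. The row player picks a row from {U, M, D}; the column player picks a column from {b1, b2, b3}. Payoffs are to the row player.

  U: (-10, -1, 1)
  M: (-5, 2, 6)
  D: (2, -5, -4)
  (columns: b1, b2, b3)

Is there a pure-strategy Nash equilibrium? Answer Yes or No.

Row minima: U → -10, M → -5, D → -5; maximin = -5.
Column maxima: b1 → 2, b2 → 2, b3 → 6; minimax = 2.
-5 ≠ 2, so no pure-strategy equilibrium exists.

No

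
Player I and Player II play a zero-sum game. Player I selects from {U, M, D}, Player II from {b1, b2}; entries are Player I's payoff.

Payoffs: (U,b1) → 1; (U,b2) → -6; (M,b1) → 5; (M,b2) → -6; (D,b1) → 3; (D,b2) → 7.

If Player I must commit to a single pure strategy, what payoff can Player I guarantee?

Row minima: U → -6, M → -6, D → 3.
The best of these is 3.

3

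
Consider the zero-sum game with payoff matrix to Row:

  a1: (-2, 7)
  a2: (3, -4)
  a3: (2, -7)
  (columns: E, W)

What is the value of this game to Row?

13/16

Row minima: a1 → -2, a2 → -4, a3 → -7; maximin = -2.
Column maxima: E → 3, W → 7; minimax = 3.
-2 ≠ 3, so there is no saddle point; optimal play is mixed.
a3 is strictly dominated by a2, so Row never plays it.
On the remaining 2×2 (a1, a2 vs E, W):
Let Row play a1 with probability p. Expected payoff against E: (-2)p + 3(1−p) = −5p + 3; against W: 7p + (-4)(1−p) = 11p − 4.
Setting these equal: −5p + 3 = 11p − 4 ⇒ −16p = -7 ⇒ p = 7/16, and the value is (-5)·(7/16) + 3 = 13/16.
For Column: with q = P(E), equating a1's and a2's payoffs gives −9q + 7 = 7q − 4 ⇒ q = 11/16.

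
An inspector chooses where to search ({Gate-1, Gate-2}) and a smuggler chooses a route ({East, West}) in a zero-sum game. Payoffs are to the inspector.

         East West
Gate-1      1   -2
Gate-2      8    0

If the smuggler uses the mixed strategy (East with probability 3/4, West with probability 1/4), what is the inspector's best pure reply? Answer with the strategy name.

Expected payoff of Gate-1: (3/4)·1 + (1/4)·(-2) = 1/4.
Expected payoff of Gate-2: (3/4)·8 + (1/4)·0 = 6.
The largest is 6, so the inspector's best response is Gate-2.

Gate-2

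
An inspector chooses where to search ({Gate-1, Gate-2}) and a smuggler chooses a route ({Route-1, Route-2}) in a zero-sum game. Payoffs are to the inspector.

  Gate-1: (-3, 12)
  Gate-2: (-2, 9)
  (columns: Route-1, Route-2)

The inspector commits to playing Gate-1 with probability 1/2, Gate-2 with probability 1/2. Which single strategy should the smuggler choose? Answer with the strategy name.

If the smuggler plays Route-1, the inspector's expected payoff is (1/2)·(-3) + (1/2)·(-2) = -5/2.
If the smuggler plays Route-2, the inspector's expected payoff is (1/2)·12 + (1/2)·9 = 21/2.
The smuggler minimizes the inspector's payoff; the smallest is -5/2, so the best response is Route-1.

Route-1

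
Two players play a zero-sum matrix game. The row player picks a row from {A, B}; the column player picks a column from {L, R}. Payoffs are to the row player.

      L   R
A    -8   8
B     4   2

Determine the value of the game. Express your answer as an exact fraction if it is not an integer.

8/3

Row minima: A → -8, B → 2; maximin = 2.
Column maxima: L → 4, R → 8; minimax = 4.
2 ≠ 4, so there is no saddle point; optimal play is mixed.
Let the row player play A with probability p. Expected payoff against L: (-8)p + 4(1−p) = −12p + 4; against R: 8p + 2(1−p) = 6p + 2.
Setting these equal: −12p + 4 = 6p + 2 ⇒ −18p = -2 ⇒ p = 1/9, and the value is (-12)·(1/9) + 4 = 8/3.
For the column player: with q = P(L), equating A's and B's payoffs gives −16q + 8 = 2q + 2 ⇒ q = 1/3.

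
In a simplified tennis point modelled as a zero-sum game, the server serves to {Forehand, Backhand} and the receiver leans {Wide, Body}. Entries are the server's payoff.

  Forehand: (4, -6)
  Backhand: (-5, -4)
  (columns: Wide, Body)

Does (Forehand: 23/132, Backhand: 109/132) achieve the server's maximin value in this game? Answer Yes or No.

Against Wide this mix gives (23/132)·4 + (109/132)·(-5) = -151/44.
Against Body this mix gives (23/132)·(-6) + (109/132)·(-4) = -287/66.
The receiver will play Body, holding the server to -287/66. Shifting weight toward the row that does better against Body would raise this floor (the equalizing mix achieves -46/11 against both Body and Wide), so the proposed strategy is not optimal.

No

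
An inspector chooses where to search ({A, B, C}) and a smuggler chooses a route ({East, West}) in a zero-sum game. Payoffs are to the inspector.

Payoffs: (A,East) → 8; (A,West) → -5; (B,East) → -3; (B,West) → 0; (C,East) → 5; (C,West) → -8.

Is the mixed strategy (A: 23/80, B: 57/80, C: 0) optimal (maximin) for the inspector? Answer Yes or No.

No

Against East this mix gives (23/80)·8 + (57/80)·(-3) = 13/80.
Against West this mix gives (23/80)·(-5) + (57/80)·0 = -23/16.
The smuggler will play West, holding the inspector to -23/16. Shifting weight toward the row that does better against West would raise this floor (the equalizing mix achieves -15/16 against both West and East), so the proposed strategy is not optimal.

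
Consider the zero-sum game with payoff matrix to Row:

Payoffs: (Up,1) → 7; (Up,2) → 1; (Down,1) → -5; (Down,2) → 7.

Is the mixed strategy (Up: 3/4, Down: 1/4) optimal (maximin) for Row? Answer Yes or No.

No

Against 1 this mix gives (3/4)·7 + (1/4)·(-5) = 4.
Against 2 this mix gives (3/4)·1 + (1/4)·7 = 5/2.
Column will play 2, holding Row to 5/2. Shifting weight toward the row that does better against 2 would raise this floor (the equalizing mix achieves 3 against both 2 and 1), so the proposed strategy is not optimal.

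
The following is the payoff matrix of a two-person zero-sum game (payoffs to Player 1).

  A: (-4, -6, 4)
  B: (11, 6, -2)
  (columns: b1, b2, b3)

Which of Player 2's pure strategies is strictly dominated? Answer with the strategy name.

b1

b2 holds Player 1's payoff strictly below b1 in every row: -6 < -4, 6 < 11.
So b1 is strictly dominated for Player 2.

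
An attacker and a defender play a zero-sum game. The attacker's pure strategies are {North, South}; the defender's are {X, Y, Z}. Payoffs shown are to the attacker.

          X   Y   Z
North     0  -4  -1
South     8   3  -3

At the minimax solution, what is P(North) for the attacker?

2/3

Row minima: North → -4, South → -3; maximin = -3.
Column maxima: X → 8, Y → 3, Z → -1; minimax = -1.
-3 ≠ -1, so there is no saddle point; optimal play is mixed.
X is strictly dominated by Y (it gives the attacker strictly more in every row), so the defender never plays it.
On the remaining 2×2 (North, South vs Y, Z):
Let the attacker play North with probability p. Expected payoff against Y: (-4)p + 3(1−p) = −7p + 3; against Z: (-1)p + (-3)(1−p) = 2p − 3.
Setting these equal: −7p + 3 = 2p − 3 ⇒ −9p = -6 ⇒ p = 2/3, and the value is (-7)·(2/3) + 3 = -5/3.
For the defender: with q = P(Y), equating North's and South's payoffs gives −3q − 1 = 6q − 3 ⇒ q = 2/9.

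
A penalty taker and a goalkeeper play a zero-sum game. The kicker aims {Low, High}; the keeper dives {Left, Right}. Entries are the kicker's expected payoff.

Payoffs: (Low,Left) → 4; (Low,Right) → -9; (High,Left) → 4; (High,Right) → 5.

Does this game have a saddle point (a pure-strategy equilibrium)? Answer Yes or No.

Row minima: Low → -9, High → 4; maximin = 4.
Column maxima: Left → 4, Right → 5; minimax = 4.
maximin = minimax = 4, so a saddle point exists.

Yes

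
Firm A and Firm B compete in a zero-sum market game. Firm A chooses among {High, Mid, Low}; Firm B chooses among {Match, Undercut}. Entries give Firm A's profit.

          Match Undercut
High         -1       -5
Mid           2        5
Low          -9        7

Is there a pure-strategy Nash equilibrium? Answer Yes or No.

Row minima: High → -5, Mid → 2, Low → -9; maximin = 2.
Column maxima: Match → 2, Undercut → 7; minimax = 2.
maximin = minimax = 2, so a saddle point exists.

Yes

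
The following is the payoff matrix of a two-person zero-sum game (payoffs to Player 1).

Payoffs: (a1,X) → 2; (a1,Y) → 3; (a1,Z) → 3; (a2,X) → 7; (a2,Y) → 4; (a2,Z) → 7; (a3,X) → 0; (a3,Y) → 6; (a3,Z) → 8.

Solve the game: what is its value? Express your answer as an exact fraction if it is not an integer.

Row minima: a1 → 2, a2 → 4, a3 → 0; maximin = 4.
Column maxima: X → 7, Y → 6, Z → 8; minimax = 6.
4 ≠ 6, so there is no saddle point; optimal play is mixed.
a1 is strictly dominated by a2, so Player 1 never plays it.
With a1 eliminated, Z is strictly dominated by Y (it gives Player 1 strictly more in every remaining row), so Player 2 never plays it.
On the remaining 2×2 (a2, a3 vs X, Y):
Let Player 1 play a2 with probability p. Expected payoff against X: 7p + 0(1−p) = 7p; against Y: 4p + 6(1−p) = −2p + 6.
Setting these equal: 7p = −2p + 6 ⇒ 9p = 6 ⇒ p = 2/3, and the value is (7)·(2/3) = 14/3.
For Player 2: with q = P(X), equating a2's and a3's payoffs gives 3q + 4 = −6q + 6 ⇒ q = 2/9.

14/3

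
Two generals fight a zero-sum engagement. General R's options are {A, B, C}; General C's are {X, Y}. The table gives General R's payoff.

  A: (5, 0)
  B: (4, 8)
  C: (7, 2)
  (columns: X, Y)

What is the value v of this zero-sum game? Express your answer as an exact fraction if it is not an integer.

Row minima: A → 0, B → 4, C → 2; maximin = 4.
Column maxima: X → 7, Y → 8; minimax = 7.
4 ≠ 7, so there is no saddle point; optimal play is mixed.
A is strictly dominated by C, so General R never plays it.
On the remaining 2×2 (B, C vs X, Y):
Let General R play B with probability p. Expected payoff against X: 4p + 7(1−p) = −3p + 7; against Y: 8p + 2(1−p) = 6p + 2.
Setting these equal: −3p + 7 = 6p + 2 ⇒ −9p = -5 ⇒ p = 5/9, and the value is (-3)·(5/9) + 7 = 16/3.
For General C: with q = P(X), equating B's and C's payoffs gives −4q + 8 = 5q + 2 ⇒ q = 2/3.

16/3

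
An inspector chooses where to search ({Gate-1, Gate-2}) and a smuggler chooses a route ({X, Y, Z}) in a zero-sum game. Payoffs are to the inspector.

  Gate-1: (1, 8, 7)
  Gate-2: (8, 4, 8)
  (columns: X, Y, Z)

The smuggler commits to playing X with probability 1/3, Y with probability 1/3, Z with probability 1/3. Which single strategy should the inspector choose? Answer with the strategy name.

Expected payoff of Gate-1: (1/3)·1 + (1/3)·8 + (1/3)·7 = 16/3.
Expected payoff of Gate-2: (1/3)·8 + (1/3)·4 + (1/3)·8 = 20/3.
The largest is 20/3, so the inspector's best response is Gate-2.

Gate-2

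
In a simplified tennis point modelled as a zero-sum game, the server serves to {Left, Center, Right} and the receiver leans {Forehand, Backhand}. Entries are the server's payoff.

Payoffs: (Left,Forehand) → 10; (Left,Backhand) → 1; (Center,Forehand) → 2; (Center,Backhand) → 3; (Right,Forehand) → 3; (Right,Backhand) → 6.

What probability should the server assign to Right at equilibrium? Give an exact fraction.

Row minima: Left → 1, Center → 2, Right → 3; maximin = 3.
Column maxima: Forehand → 10, Backhand → 6; minimax = 6.
3 ≠ 6, so there is no saddle point; optimal play is mixed.
Center is strictly dominated by Right, so the server never plays it.
On the remaining 2×2 (Left, Right vs Forehand, Backhand):
Let the server play Left with probability p. Expected payoff against Forehand: 10p + 3(1−p) = 7p + 3; against Backhand: 1p + 6(1−p) = −5p + 6.
Setting these equal: 7p + 3 = −5p + 6 ⇒ 12p = 3 ⇒ p = 1/4, and the value is (7)·(1/4) + 3 = 19/4.
For the receiver: with q = P(Forehand), equating Left's and Right's payoffs gives 9q + 1 = −3q + 6 ⇒ q = 5/12.

3/4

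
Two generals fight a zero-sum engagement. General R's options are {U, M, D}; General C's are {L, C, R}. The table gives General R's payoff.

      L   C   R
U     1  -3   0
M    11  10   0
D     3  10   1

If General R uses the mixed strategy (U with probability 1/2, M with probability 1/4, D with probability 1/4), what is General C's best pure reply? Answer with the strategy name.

If General C plays L, General R's expected payoff is (1/2)·1 + (1/4)·11 + (1/4)·3 = 4.
If General C plays C, General R's expected payoff is (1/2)·(-3) + (1/4)·10 + (1/4)·10 = 7/2.
If General C plays R, General R's expected payoff is (1/2)·0 + (1/4)·0 + (1/4)·1 = 1/4.
General C minimizes General R's payoff; the smallest is 1/4, so the best response is R.

R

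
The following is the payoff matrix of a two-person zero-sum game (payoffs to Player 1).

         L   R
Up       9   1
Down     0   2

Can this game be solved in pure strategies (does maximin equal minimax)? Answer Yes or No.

No

Row minima: Up → 1, Down → 0; maximin = 1.
Column maxima: L → 9, R → 2; minimax = 2.
1 ≠ 2, so no pure-strategy equilibrium exists.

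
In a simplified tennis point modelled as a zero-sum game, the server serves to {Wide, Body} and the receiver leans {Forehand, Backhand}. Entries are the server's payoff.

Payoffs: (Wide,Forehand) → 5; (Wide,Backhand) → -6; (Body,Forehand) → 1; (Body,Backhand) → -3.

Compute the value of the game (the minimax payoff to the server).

-3

Row minima: Wide → -6, Body → -3; maximin = -3.
Column maxima: Forehand → 5, Backhand → -3; minimax = -3.
Since maximin = minimax = -3, there is a saddle point and the value is -3.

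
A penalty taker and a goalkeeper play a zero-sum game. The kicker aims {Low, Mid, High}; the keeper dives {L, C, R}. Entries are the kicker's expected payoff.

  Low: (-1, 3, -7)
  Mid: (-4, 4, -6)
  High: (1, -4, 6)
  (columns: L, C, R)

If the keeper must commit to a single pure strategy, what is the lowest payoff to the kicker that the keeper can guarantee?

Column maxima: L → 1, C → 4, R → 6.
The smallest of these is 1.

1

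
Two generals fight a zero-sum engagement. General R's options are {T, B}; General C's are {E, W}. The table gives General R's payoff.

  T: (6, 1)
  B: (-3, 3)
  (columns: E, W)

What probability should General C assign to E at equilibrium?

2/11

Row minima: T → 1, B → -3; maximin = 1.
Column maxima: E → 6, W → 3; minimax = 3.
1 ≠ 3, so there is no saddle point; optimal play is mixed.
Let General R play T with probability p. Expected payoff against E: 6p + (-3)(1−p) = 9p − 3; against W: 1p + 3(1−p) = −2p + 3.
Setting these equal: 9p − 3 = −2p + 3 ⇒ 11p = 6 ⇒ p = 6/11, and the value is (9)·(6/11) − 3 = 21/11.
For General C: with q = P(E), equating T's and B's payoffs gives 5q + 1 = −6q + 3 ⇒ q = 2/11.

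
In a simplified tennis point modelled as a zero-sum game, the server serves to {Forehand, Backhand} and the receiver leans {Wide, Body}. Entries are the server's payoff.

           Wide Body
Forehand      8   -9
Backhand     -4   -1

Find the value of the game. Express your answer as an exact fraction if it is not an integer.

Row minima: Forehand → -9, Backhand → -4; maximin = -4.
Column maxima: Wide → 8, Body → -1; minimax = -1.
-4 ≠ -1, so there is no saddle point; optimal play is mixed.
Let the server play Forehand with probability p. Expected payoff against Wide: 8p + (-4)(1−p) = 12p − 4; against Body: (-9)p + (-1)(1−p) = −8p − 1.
Setting these equal: 12p − 4 = −8p − 1 ⇒ 20p = 3 ⇒ p = 3/20, and the value is (12)·(3/20) − 4 = -11/5.
For the receiver: with q = P(Wide), equating Forehand's and Backhand's payoffs gives 17q − 9 = −3q − 1 ⇒ q = 2/5.

-11/5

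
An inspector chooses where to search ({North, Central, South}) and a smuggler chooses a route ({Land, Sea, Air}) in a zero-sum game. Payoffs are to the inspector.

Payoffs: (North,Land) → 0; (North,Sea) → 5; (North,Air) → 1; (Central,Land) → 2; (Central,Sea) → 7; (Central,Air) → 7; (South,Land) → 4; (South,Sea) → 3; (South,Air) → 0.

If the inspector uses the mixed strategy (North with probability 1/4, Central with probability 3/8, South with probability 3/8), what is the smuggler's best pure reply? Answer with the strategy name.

Land

If the smuggler plays Land, the inspector's expected payoff is (1/4)·0 + (3/8)·2 + (3/8)·4 = 9/4.
If the smuggler plays Sea, the inspector's expected payoff is (1/4)·5 + (3/8)·7 + (3/8)·3 = 5.
If the smuggler plays Air, the inspector's expected payoff is (1/4)·1 + (3/8)·7 + (3/8)·0 = 23/8.
The smuggler minimizes the inspector's payoff; the smallest is 9/4, so the best response is Land.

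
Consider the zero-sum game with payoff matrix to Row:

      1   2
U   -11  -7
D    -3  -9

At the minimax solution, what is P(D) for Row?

2/5

Row minima: U → -11, D → -9; maximin = -9.
Column maxima: 1 → -3, 2 → -7; minimax = -7.
-9 ≠ -7, so there is no saddle point; optimal play is mixed.
Let Row play U with probability p. Expected payoff against 1: (-11)p + (-3)(1−p) = −8p − 3; against 2: (-7)p + (-9)(1−p) = 2p − 9.
Setting these equal: −8p − 3 = 2p − 9 ⇒ −10p = -6 ⇒ p = 3/5, and the value is (-8)·(3/5) − 3 = -39/5.
For Column: with q = P(1), equating U's and D's payoffs gives −4q − 7 = 6q − 9 ⇒ q = 1/5.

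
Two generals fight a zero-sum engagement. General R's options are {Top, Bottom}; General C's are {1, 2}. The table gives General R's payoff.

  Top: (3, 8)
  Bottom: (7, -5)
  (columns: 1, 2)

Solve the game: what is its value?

71/17

Row minima: Top → 3, Bottom → -5; maximin = 3.
Column maxima: 1 → 7, 2 → 8; minimax = 7.
3 ≠ 7, so there is no saddle point; optimal play is mixed.
Let General R play Top with probability p. Expected payoff against 1: 3p + 7(1−p) = −4p + 7; against 2: 8p + (-5)(1−p) = 13p − 5.
Setting these equal: −4p + 7 = 13p − 5 ⇒ −17p = -12 ⇒ p = 12/17, and the value is (-4)·(12/17) + 7 = 71/17.
For General C: with q = P(1), equating Top's and Bottom's payoffs gives −5q + 8 = 12q − 5 ⇒ q = 13/17.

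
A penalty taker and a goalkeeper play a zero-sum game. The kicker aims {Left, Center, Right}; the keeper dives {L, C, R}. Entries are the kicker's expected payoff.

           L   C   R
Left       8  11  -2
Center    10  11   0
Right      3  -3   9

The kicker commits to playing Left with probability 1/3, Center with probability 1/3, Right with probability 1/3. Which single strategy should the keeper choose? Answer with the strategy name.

R

If the keeper plays L, the kicker's expected payoff is (1/3)·8 + (1/3)·10 + (1/3)·3 = 7.
If the keeper plays C, the kicker's expected payoff is (1/3)·11 + (1/3)·11 + (1/3)·(-3) = 19/3.
If the keeper plays R, the kicker's expected payoff is (1/3)·(-2) + (1/3)·0 + (1/3)·9 = 7/3.
The keeper minimizes the kicker's payoff; the smallest is 7/3, so the best response is R.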